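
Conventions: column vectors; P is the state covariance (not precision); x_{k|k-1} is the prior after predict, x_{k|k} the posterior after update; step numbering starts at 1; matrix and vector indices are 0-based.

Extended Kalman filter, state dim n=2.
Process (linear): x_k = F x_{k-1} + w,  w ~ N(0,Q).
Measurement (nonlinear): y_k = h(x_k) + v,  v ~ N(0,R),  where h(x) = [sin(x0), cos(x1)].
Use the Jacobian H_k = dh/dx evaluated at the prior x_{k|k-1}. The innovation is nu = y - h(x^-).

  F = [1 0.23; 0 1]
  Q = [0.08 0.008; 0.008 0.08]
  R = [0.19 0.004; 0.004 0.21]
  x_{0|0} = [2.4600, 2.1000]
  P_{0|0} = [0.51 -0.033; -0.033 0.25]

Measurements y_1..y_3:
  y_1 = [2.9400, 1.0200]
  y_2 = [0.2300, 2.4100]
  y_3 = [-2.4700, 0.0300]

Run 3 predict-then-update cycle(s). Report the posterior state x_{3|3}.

step 1: x^-=[2.9430, 2.1000]  P^-=[0.5880 0.0325; 0.0325 0.3300]  H_jac=[-0.9803 0.0000; 0.0000 -0.8632]  S=[0.7552 0.0315; 0.0315 0.4559]  K=[-0.7630 -0.0088; -0.0162 -0.6237]  nu=[2.7427, 1.5248]  x^+=[0.8368, 1.1046]  P^+=[0.1479 0.0057; 0.0057 0.1518]
step 2: x^-=[1.0908, 1.1046]  P^-=[0.2386 0.0486; 0.0486 0.2318]  H_jac=[0.4617 0.0000; 0.0000 -0.8933]  S=[0.2409 -0.0160; -0.0160 0.3950]  K=[0.4512 -0.0916; 0.0584 -0.5219]  nu=[-0.6570, 1.9605]  x^+=[0.6148, 0.0430]  P^+=[0.1849 0.0195; 0.0195 0.1224]
step 3: x^-=[0.6247, 0.0430]  P^-=[0.2803 0.0557; 0.0557 0.2024]  H_jac=[0.8111 0.0000; 0.0000 -0.0430]  S=[0.3744 0.0021; 0.0021 0.2104]  K=[0.6074 -0.0173; 0.1208 -0.0426]  nu=[-3.0549, -0.9691]  x^+=[-1.2139, -0.2848]  P^+=[0.1422 0.0281; 0.0281 0.1966]

x_post = [-1.2139, -0.2848]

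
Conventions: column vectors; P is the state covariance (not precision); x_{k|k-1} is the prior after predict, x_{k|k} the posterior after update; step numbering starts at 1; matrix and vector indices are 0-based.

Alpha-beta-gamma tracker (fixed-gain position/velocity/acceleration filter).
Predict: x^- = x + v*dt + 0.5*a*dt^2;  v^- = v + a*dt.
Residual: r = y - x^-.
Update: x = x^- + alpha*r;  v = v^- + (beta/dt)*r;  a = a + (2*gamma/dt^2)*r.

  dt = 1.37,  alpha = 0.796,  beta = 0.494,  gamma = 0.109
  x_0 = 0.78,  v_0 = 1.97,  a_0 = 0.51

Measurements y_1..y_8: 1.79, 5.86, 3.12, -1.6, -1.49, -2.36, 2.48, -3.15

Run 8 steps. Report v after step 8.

v_post = -0.3133

step 1: x_pred=3.9575  r=-2.1675  x^+=2.2322  v^+=1.8871  a^+=0.2582
step 2: x_pred=5.0599  r=0.8001  x^+=5.6968  v^+=2.5294  a^+=0.3512
step 3: x_pred=9.4917  r=-6.3717  x^+=4.4198  v^+=0.7130  a^+=-0.3889
step 4: x_pred=5.0317  r=-6.6317  x^+=-0.2471  v^+=-2.2110  a^+=-1.1592
step 5: x_pred=-4.3641  r=2.8741  x^+=-2.0763  v^+=-2.7627  a^+=-0.8253
step 6: x_pred=-6.6358  r=4.2758  x^+=-3.2323  v^+=-2.3517  a^+=-0.3287
step 7: x_pred=-6.7625  r=9.2425  x^+=0.5945  v^+=0.5307  a^+=0.7448
step 8: x_pred=2.0206  r=-5.1706  x^+=-2.0952  v^+=-0.3133  a^+=0.1442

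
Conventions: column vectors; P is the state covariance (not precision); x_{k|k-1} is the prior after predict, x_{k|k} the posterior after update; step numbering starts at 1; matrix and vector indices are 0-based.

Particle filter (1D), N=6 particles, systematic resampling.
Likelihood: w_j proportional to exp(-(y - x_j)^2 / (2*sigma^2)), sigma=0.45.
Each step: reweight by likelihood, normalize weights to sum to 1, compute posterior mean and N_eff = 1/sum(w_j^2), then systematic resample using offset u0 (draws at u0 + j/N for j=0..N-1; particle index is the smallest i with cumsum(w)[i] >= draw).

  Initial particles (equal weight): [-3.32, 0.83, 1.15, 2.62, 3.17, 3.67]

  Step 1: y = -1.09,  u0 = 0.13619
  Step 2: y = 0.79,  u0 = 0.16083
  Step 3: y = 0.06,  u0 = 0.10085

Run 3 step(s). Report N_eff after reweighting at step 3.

N_eff = 5.4133

step 1: w=[0.0387, 0.9267, 0.0346, 0.0000, 0.0000, 0.0000]  mean=0.6806  Neff=1.1608  idx=[1, 1, 1, 1, 1, 2]
step 2: w=[0.1745, 0.1745, 0.1745, 0.1745, 0.1745, 0.1273]  mean=0.8707  Neff=5.9336  idx=[0, 1, 2, 3, 4, 5]
step 3: w=[0.1912, 0.1912, 0.1912, 0.1912, 0.1912, 0.0440]  mean=0.8441  Neff=5.4133  idx=[0, 1, 2, 3, 4, 4]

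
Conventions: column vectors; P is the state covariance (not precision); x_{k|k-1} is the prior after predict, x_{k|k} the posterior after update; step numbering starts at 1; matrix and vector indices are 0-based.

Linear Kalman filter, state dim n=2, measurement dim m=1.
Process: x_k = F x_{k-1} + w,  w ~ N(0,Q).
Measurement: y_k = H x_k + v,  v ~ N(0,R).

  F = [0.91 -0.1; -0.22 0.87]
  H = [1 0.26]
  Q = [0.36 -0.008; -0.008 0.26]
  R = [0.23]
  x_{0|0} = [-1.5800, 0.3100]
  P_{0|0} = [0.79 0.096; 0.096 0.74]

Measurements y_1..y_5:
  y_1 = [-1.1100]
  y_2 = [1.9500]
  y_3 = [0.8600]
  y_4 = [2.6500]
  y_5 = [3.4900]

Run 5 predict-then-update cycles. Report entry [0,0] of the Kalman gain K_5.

K[0,0] = 0.7213

step 1: x^-=[-1.4688, 0.6173]  P^-=[1.0041 -0.1524; -0.1524 0.8216]  S=[1.2104]  K=[0.7968; 0.0506]  nu=[0.1983]  x^+=[-1.3108, 0.6273]  P^+=[0.2356 -0.2012; -0.2012 0.8185]
step 2: x^-=[-1.2555, 0.8341]  P^-=[0.5999 -0.2901; -0.2901 0.9679]  S=[0.7445]  K=[0.7045; -0.0516]  nu=[2.9887]  x^+=[0.8499, 0.6799]  P^+=[0.2304 -0.2630; -0.2630 0.9660]
step 3: x^-=[0.7054, 0.4046]  P^-=[0.6083 -0.3522; -0.3522 1.1030]  S=[0.7298]  K=[0.7081; -0.0896]  nu=[0.0494]  x^+=[0.7404, 0.4001]  P^+=[0.2424 -0.3059; -0.3059 1.0971]
step 4: x^-=[0.6337, 0.1852]  P^-=[0.6274 -0.4009; -0.4009 1.2192]  S=[0.7313]  K=[0.7153; -0.1147]  nu=[1.9681]  x^+=[2.0416, -0.0404]  P^+=[0.2531 -0.3409; -0.3409 1.2096]
step 5: x^-=[1.8619, -0.4843]  P^-=[0.6438 -0.4413; -0.4413 1.3183]  S=[0.7334]  K=[0.7213; -0.1343]  nu=[1.7541]  x^+=[3.1271, -0.7200]  P^+=[0.2622 -0.3702; -0.3702 1.3050]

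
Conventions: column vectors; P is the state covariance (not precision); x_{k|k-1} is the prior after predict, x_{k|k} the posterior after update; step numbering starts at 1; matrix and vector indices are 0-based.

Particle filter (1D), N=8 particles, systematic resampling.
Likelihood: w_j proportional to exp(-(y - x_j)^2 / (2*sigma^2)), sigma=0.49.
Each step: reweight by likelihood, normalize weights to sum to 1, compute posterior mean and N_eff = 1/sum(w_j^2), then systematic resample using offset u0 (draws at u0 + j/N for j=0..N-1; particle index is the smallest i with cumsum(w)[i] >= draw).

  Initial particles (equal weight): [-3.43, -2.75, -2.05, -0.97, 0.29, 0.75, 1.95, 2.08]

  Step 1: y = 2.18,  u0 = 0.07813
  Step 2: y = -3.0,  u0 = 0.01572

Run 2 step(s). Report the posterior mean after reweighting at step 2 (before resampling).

step 1: w=[0.0000, 0.0000, 0.0000, 0.0000, 0.0003, 0.0075, 0.4740, 0.5182]  mean=2.0079  Neff=2.0273  idx=[6, 6, 6, 6, 7, 7, 7, 7]
step 2: w=[0.2345, 0.2345, 0.2345, 0.2345, 0.0155, 0.0155, 0.0155, 0.0155]  mean=1.9581  Neff=4.5272  idx=[0, 0, 1, 1, 2, 2, 3, 3]

post_mean = 1.9581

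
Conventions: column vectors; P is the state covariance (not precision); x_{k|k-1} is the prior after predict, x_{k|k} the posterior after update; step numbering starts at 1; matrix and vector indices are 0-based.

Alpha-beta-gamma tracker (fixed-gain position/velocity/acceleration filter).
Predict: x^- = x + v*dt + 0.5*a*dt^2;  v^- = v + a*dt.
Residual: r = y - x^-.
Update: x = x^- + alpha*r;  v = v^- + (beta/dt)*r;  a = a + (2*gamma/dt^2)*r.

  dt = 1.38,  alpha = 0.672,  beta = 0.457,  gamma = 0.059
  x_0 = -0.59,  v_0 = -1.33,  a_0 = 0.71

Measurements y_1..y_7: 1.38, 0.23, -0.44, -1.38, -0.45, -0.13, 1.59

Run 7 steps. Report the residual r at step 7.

resid = 0.7667

step 1: x_pred=-1.7493  r=3.1293  x^+=0.3536  v^+=0.6861  a^+=0.9039
step 2: x_pred=2.1611  r=-1.9311  x^+=0.8634  v^+=1.2940  a^+=0.7842
step 3: x_pred=3.3959  r=-3.8359  x^+=0.8182  v^+=1.1060  a^+=0.5466
step 4: x_pred=2.8648  r=-4.2448  x^+=0.0123  v^+=0.4545  a^+=0.2836
step 5: x_pred=0.9095  r=-1.3595  x^+=-0.0041  v^+=0.3956  a^+=0.1993
step 6: x_pred=0.7316  r=-0.8616  x^+=0.1526  v^+=0.3853  a^+=0.1459
step 7: x_pred=0.8233  r=0.7667  x^+=1.3385  v^+=0.8406  a^+=0.1934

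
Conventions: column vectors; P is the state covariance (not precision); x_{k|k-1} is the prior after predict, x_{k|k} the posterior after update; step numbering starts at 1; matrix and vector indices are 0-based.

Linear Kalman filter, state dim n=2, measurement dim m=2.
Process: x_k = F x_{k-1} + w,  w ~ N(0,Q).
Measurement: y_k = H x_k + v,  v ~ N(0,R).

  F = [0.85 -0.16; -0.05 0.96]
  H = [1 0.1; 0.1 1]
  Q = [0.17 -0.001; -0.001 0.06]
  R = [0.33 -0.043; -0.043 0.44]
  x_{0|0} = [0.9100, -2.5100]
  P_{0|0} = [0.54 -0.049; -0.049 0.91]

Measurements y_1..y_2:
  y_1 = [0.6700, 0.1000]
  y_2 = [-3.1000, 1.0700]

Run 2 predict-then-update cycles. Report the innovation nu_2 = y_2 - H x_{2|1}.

innov = [-3.8768, 1.8003]

step 1: x^-=[1.1751, -2.4551]  P^-=[0.5968 -0.2041; -0.2041 0.9047]  S=[0.8950 -0.0990; -0.0990 1.3099]  K=[0.6371 -0.0621; -0.0527 0.6711]  nu=[-0.2596, 2.4376]  x^+=[0.8583, -0.8055]  P^+=[0.2206 -0.0768; -0.0768 0.3052]
step 2: x^-=[0.8584, -0.8162]  P^-=[0.3581 -0.1205; -0.1205 0.3492]  S=[0.6675 -0.0940; -0.0940 0.7687]  K=[0.5117 -0.0476; -0.0676 0.4304]  nu=[-3.8768, 1.8003]  x^+=[-1.2111, 0.2209]  P^+=[0.1770 -0.0607; -0.0607 0.1983]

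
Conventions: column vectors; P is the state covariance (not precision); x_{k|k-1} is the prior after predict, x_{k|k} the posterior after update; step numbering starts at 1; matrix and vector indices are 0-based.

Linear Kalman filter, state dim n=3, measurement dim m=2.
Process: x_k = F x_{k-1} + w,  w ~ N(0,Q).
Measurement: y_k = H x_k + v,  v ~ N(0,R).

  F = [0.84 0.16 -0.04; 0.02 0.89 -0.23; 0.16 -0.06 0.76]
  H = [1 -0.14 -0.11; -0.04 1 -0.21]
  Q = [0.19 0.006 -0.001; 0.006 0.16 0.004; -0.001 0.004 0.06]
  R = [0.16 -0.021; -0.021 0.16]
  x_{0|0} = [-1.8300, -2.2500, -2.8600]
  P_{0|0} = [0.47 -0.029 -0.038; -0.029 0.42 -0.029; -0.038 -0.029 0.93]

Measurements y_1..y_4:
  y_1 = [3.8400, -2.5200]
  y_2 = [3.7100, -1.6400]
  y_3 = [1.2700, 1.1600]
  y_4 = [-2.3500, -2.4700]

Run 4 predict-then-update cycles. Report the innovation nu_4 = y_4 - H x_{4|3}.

step 1: x^-=[-1.7828, -1.3813, -2.3314]  P^-=[0.5290 0.0700 0.0030; 0.0700 0.5533 -0.2028; 0.0030 -0.2028 0.6047]  S=[0.6807 -0.0196; -0.0196 0.8204]  K=[0.7645 0.0770; 0.0426 0.7239; -0.0632 -0.4036]  nu=[5.1730, -1.6996]  x^+=[2.0412, -2.3915, -1.9726]  P^+=[0.1286 0.0130 0.0552; 0.0130 0.1233 0.0375; 0.0552 0.0375 0.4693]
step 2: x^-=[1.4109, -1.6339, -1.0291]  P^-=[0.2840 0.0264 0.0401; 0.0264 0.2672 -0.0577; 0.0401 -0.0577 0.3446]  S=[0.4354 -0.0389; -0.0389 0.4656]  K=[0.6396 0.0676; 0.0429 0.6011; -0.0017 -0.2829]  nu=[1.9572, -0.1658]  x^+=[2.6515, -1.6496, -0.9856]  P^+=[0.1071 0.0106 0.0424; 0.0106 0.1001 0.0210; 0.0424 0.0210 0.3074]
step 3: x^-=[2.0028, -1.1884, -0.2258]  P^-=[0.2683 0.0231 0.0322; 0.0231 0.2470 -0.0396; 0.0322 -0.0396 0.2488]  S=[0.4214 -0.0408; -0.0408 0.4337]  K=[0.6276 0.0719; 0.0402 0.5903; 0.0039 -0.2145]  nu=[-0.9240, 2.3811]  x^+=[1.5940, 0.1800, -0.7402]  P^+=[0.1038 0.0093 0.0324; 0.0093 0.0971 0.0149; 0.0324 0.0149 0.2288]
step 4: x^-=[1.3974, 0.3623, -0.3183]  P^-=[0.2662 0.0233 0.0272; 0.0233 0.2430 -0.0299; 0.0272 -0.0299 0.2015]  S=[0.4200 -0.0408; -0.0408 0.4235]  K=[0.6264 0.0767; 0.0396 0.5903; 0.0051 -0.1727]  nu=[-3.7316, -2.8433]  x^+=[-1.1581, -1.4636, 0.1536]  P^+=[0.1028 0.0089 0.0270; 0.0089 0.0967 0.0130; 0.0270 0.0130 0.1888]

innov = [-3.7316, -2.8433]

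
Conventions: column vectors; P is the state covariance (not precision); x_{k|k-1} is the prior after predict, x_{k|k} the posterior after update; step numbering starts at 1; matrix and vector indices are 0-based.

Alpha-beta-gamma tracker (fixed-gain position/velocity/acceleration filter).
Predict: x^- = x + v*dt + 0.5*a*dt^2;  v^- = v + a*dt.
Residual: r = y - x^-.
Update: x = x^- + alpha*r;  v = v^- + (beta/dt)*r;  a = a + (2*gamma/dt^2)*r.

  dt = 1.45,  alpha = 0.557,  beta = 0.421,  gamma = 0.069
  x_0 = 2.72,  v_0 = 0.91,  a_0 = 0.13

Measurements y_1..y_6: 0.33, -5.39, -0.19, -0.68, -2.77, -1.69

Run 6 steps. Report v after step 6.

v_post = 0.3883

step 1: x_pred=4.1762  r=-3.8462  x^+=2.0338  v^+=-0.0182  a^+=-0.1224
step 2: x_pred=1.8787  r=-7.2687  x^+=-2.1700  v^+=-2.3062  a^+=-0.5995
step 3: x_pred=-6.1442  r=5.9542  x^+=-2.8277  v^+=-1.4468  a^+=-0.2087
step 4: x_pred=-5.1449  r=4.4649  x^+=-2.6580  v^+=-0.4530  a^+=0.0843
step 5: x_pred=-3.2262  r=0.4562  x^+=-2.9721  v^+=-0.1983  a^+=0.1143
step 6: x_pred=-3.1395  r=1.4495  x^+=-2.3321  v^+=0.3883  a^+=0.2094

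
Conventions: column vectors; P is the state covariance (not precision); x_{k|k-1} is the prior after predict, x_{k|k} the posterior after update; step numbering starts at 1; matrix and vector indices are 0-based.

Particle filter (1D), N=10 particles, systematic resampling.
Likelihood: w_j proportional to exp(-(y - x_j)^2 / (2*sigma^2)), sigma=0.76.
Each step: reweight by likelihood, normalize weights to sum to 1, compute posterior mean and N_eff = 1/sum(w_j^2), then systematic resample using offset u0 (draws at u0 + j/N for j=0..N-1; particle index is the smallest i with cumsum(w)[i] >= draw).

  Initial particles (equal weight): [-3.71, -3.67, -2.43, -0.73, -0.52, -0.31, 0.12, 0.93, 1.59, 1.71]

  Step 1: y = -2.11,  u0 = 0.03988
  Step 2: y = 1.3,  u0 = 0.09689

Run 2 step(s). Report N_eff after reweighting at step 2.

step 1: w=[0.0715, 0.0798, 0.6003, 0.1261, 0.0735, 0.0397, 0.0089, 0.0002, 0.0000, 0.0000]  mean=-2.1581  Neff=2.5332  idx=[0, 1, 2, 2, 2, 2, 2, 2, 3, 4]
step 2: w=[0.0000, 0.0000, 0.0001, 0.0001, 0.0001, 0.0001, 0.0001, 0.0001, 0.3317, 0.6679]  mean=-0.5904  Neff=1.7983  idx=[8, 8, 8, 9, 9, 9, 9, 9, 9, 9]

N_eff = 1.7983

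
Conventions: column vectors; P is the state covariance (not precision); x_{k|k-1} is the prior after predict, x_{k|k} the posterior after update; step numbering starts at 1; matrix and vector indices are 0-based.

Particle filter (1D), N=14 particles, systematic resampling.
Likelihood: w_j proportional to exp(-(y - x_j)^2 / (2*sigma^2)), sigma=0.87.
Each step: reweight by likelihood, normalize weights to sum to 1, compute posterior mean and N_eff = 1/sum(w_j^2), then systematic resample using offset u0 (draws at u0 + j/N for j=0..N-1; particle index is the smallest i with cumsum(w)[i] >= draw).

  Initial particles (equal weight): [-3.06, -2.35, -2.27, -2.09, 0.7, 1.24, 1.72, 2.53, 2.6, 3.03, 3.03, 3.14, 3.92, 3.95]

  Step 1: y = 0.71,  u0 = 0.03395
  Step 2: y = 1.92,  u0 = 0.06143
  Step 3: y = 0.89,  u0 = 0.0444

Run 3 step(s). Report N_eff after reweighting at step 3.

step 1: w=[0.0000, 0.0008, 0.0011, 0.0021, 0.3792, 0.3150, 0.1933, 0.0425, 0.0358, 0.0108, 0.0108, 0.0077, 0.0004, 0.0004]  mean=1.2732  Neff=3.5239  idx=[4, 4, 4, 4, 4, 5, 5, 5, 5, 5, 6, 6, 6, 8]
step 2: w=[0.0406, 0.0406, 0.0406, 0.0406, 0.0406, 0.0800, 0.0800, 0.0800, 0.0800, 0.0800, 0.1057, 0.1057, 0.1057, 0.0800]  mean=1.3914  Neff=12.4777  idx=[1, 3, 5, 5, 6, 7, 8, 9, 10, 10, 11, 12, 12, 13]
step 3: w=[0.0904, 0.0904, 0.0854, 0.0854, 0.0854, 0.0854, 0.0854, 0.0854, 0.0587, 0.0587, 0.0587, 0.0587, 0.0587, 0.0134]  mean=1.3016  Neff=12.9056  idx=[0, 1, 2, 2, 3, 4, 5, 6, 7, 7, 9, 10, 11, 12]

N_eff = 12.9056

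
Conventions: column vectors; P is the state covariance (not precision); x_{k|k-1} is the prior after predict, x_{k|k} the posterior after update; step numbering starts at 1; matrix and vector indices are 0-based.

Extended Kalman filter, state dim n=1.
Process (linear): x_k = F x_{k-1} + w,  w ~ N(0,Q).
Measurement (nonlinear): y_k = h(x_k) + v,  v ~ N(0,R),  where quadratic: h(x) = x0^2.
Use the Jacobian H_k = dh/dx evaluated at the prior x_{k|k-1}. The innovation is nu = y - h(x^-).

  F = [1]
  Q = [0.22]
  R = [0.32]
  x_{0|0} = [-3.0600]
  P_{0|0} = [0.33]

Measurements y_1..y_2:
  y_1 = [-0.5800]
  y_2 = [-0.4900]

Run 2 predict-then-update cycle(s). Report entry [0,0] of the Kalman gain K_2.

step 1: x^-=[-3.0600]  P^-=[0.5500]  H_jac=[-6.1200]  S=[20.9199]  K=[-0.1609]  nu=[-9.9436]  x^+=[-1.4601]  P^+=[0.0084]
step 2: x^-=[-1.4601]  P^-=[0.2284]  H_jac=[-2.9202]  S=[2.2678]  K=[-0.2941]  nu=[-2.6218]  x^+=[-0.6889]  P^+=[0.0322]

K[0,0] = -0.2941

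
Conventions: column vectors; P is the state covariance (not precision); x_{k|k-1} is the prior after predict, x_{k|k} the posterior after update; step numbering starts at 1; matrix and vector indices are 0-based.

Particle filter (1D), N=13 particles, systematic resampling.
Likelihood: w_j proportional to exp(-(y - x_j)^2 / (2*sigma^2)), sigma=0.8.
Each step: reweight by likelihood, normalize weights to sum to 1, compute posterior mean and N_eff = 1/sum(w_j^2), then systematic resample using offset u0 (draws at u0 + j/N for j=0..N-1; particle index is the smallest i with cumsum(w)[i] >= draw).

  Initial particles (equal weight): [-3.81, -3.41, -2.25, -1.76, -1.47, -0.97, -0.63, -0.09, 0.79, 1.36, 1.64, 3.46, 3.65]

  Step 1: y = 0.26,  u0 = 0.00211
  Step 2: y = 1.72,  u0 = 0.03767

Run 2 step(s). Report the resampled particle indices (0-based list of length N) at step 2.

step 1: w=[0.0000, 0.0000, 0.0022, 0.0124, 0.0291, 0.0925, 0.1624, 0.2740, 0.2421, 0.1171, 0.0681, 0.0001, 0.0000]  mean=0.1765  Neff=5.3208  idx=[2, 5, 6, 6, 7, 7, 7, 7, 8, 8, 8, 9, 9]
step 2: w=[0.0000, 0.0010, 0.0036, 0.0036, 0.0211, 0.0211, 0.0211, 0.0211, 0.1385, 0.1385, 0.1385, 0.2460, 0.2460]  mean=0.9843  Neff=5.5434  idx=[5, 8, 8, 9, 9, 10, 10, 11, 11, 11, 12, 12, 12]

resampled_idx = [5, 8, 8, 9, 9, 10, 10, 11, 11, 11, 12, 12, 12]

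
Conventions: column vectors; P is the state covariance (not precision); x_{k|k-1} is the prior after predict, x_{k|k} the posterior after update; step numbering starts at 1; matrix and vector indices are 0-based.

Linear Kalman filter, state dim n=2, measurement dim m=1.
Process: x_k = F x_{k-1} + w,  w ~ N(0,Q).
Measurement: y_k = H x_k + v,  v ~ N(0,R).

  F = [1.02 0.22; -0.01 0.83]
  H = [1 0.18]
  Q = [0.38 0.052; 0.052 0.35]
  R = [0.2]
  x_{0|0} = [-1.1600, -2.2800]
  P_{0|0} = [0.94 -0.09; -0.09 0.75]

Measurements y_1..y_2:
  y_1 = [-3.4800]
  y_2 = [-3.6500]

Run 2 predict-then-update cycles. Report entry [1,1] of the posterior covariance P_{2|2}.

step 1: x^-=[-1.6848, -1.8808]  P^-=[1.3539 0.1034; 0.1034 0.8683]  S=[1.6192]  K=[0.8476; 0.1604]  nu=[-1.4567]  x^+=[-2.9195, -2.1144]  P^+=[0.1905 -0.1167; -0.1167 0.8266]
step 2: x^-=[-3.4430, -1.7257]  P^-=[0.5659 0.1024; 0.1024 0.9214]  S=[0.8326]  K=[0.7018; 0.3222]  nu=[0.1037]  x^+=[-3.3703, -1.6923]  P^+=[0.1558 -0.0858; -0.0858 0.8350]

P_post[1,1] = 0.8350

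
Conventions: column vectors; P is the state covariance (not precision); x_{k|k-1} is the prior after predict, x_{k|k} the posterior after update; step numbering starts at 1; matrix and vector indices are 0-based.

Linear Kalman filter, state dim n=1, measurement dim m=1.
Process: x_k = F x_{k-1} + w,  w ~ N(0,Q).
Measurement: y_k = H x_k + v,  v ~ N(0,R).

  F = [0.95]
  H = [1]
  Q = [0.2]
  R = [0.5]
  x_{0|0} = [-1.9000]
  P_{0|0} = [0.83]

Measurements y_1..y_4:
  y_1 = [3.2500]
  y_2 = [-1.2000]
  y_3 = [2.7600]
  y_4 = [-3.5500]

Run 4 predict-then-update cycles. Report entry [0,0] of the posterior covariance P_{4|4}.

step 1: x^-=[-1.8050]  P^-=[0.9491]  S=[1.4491]  K=[0.6550]  nu=[5.0550]  x^+=[1.5058]  P^+=[0.3275]
step 2: x^-=[1.4305]  P^-=[0.4955]  S=[0.9955]  K=[0.4978]  nu=[-2.6305]  x^+=[0.1211]  P^+=[0.2489]
step 3: x^-=[0.1151]  P^-=[0.4246]  S=[0.9246]  K=[0.4592]  nu=[2.6449]  x^+=[1.3297]  P^+=[0.2296]
step 4: x^-=[1.2632]  P^-=[0.4072]  S=[0.9072]  K=[0.4489]  nu=[-4.8132]  x^+=[-0.8973]  P^+=[0.2244]

P_post[0,0] = 0.2244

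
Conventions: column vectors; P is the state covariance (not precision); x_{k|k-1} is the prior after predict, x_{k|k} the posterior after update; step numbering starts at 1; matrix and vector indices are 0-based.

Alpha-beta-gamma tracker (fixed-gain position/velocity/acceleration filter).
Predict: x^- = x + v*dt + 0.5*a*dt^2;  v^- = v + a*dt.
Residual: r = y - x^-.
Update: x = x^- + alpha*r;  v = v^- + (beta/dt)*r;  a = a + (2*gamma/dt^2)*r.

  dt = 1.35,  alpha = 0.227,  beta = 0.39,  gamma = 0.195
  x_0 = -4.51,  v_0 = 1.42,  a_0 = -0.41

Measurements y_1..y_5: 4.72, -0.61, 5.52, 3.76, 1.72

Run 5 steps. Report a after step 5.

a_post = -3.3123

step 1: x_pred=-2.9666  r=7.6866  x^+=-1.2218  v^+=3.0871  a^+=1.2349
step 2: x_pred=4.0711  r=-4.6811  x^+=3.0085  v^+=3.4018  a^+=0.2332
step 3: x_pred=7.8134  r=-2.2934  x^+=7.2928  v^+=3.0541  a^+=-0.2576
step 4: x_pred=11.1811  r=-7.4211  x^+=9.4965  v^+=0.5624  a^+=-1.8457
step 5: x_pred=8.5739  r=-6.8539  x^+=7.0181  v^+=-3.9092  a^+=-3.3123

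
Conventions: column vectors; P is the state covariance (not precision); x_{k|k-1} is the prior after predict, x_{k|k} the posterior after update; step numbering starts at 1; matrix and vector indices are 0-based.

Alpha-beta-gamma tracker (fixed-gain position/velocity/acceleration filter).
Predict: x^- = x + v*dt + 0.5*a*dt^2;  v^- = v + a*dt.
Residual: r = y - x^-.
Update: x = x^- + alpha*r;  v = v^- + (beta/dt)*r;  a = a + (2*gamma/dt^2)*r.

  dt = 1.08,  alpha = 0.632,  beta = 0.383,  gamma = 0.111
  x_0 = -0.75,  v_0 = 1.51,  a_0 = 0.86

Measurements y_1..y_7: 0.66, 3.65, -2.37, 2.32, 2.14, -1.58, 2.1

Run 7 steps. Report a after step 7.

step 1: x_pred=1.3824  r=-0.7224  x^+=0.9258  v^+=2.1826  a^+=0.7225
step 2: x_pred=3.7044  r=-0.0544  x^+=3.6700  v^+=2.9436  a^+=0.7122
step 3: x_pred=7.2645  r=-9.6345  x^+=1.1755  v^+=0.2961  a^+=-1.1216
step 4: x_pred=0.8412  r=1.4788  x^+=1.7758  v^+=-0.3908  a^+=-0.8401
step 5: x_pred=0.8638  r=1.2762  x^+=1.6704  v^+=-0.8455  a^+=-0.5972
step 6: x_pred=0.4089  r=-1.9889  x^+=-0.8481  v^+=-2.1958  a^+=-0.9758
step 7: x_pred=-3.7886  r=5.8886  x^+=-0.0670  v^+=-1.1614  a^+=0.1450

a_post = 0.1450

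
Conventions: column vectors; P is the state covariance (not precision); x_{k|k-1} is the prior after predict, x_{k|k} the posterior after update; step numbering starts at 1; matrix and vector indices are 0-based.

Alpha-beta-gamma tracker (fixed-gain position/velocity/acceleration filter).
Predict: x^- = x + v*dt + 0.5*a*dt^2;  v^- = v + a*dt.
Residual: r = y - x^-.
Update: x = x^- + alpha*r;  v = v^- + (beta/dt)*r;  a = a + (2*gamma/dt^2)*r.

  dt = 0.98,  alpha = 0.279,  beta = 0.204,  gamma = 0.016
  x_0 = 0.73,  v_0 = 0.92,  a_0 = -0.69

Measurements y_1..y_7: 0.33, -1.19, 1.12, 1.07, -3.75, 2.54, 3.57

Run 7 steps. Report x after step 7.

step 1: x_pred=1.3003  r=-0.9703  x^+=1.0296  v^+=0.0418  a^+=-0.7223
step 2: x_pred=0.7237  r=-1.9137  x^+=0.1898  v^+=-1.0644  a^+=-0.7861
step 3: x_pred=-1.2308  r=2.3508  x^+=-0.5750  v^+=-1.3454  a^+=-0.7078
step 4: x_pred=-2.2333  r=3.3033  x^+=-1.3117  v^+=-1.3514  a^+=-0.5977
step 5: x_pred=-2.9231  r=-0.8269  x^+=-3.1538  v^+=-2.1093  a^+=-0.6252
step 6: x_pred=-5.5211  r=8.0611  x^+=-3.2721  v^+=-1.0440  a^+=-0.3567
step 7: x_pred=-4.4665  r=8.0365  x^+=-2.2243  v^+=0.2794  a^+=-0.0889

x_post = -2.2243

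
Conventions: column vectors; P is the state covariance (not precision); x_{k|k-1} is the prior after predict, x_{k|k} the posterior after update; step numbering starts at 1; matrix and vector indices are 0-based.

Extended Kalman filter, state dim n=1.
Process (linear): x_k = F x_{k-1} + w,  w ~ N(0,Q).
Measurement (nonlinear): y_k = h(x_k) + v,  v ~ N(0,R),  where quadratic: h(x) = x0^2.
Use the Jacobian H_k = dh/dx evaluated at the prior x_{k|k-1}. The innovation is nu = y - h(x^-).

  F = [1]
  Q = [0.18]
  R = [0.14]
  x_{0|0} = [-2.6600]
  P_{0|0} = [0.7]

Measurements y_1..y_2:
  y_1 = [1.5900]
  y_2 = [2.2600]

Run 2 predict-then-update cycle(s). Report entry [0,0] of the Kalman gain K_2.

step 1: x^-=[-2.6600]  P^-=[0.8800]  H_jac=[-5.3200]  S=[25.0461]  K=[-0.1869]  nu=[-5.4856]  x^+=[-1.6346]  P^+=[0.0049]
step 2: x^-=[-1.6346]  P^-=[0.1849]  H_jac=[-3.2693]  S=[2.1164]  K=[-0.2856]  nu=[-0.4120]  x^+=[-1.5169]  P^+=[0.0122]

K[0,0] = -0.2856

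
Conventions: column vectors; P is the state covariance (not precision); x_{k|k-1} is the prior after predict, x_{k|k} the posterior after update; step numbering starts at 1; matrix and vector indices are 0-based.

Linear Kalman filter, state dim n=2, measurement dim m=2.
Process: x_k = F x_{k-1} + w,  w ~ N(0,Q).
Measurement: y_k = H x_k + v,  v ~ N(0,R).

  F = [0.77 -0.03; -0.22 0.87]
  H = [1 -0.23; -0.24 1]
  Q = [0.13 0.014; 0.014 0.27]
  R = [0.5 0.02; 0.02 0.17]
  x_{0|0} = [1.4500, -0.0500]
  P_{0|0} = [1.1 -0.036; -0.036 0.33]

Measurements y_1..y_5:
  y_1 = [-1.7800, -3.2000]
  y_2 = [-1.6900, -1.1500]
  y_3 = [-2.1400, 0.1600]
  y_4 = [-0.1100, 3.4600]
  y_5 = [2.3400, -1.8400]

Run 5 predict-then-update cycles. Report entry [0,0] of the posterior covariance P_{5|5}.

step 1: x^-=[1.1180, -0.3625]  P^-=[0.7842 -0.2053; -0.2053 0.5868]  S=[1.4096 -0.5198; -0.5198 0.9005]  K=[0.5446 -0.1226; 0.0242 0.7203]  nu=[-2.9814, -2.5692]  x^+=[-0.1904, -2.2854]  P^+=[0.2832 0.0580; 0.0580 0.1369]
step 2: x^-=[-0.0781, -1.9464]  P^-=[0.2953 0.0017; 0.0017 0.3651]  S=[0.8139 -0.1331; -0.1331 0.5513]  K=[0.3559 -0.0396; 0.0074 0.6633]  nu=[-2.0596, 0.7777]  x^+=[-0.8419, -1.4457]  P^+=[0.1876 0.0454; 0.0454 0.1238]
step 3: x^-=[-0.6049, -1.0726]  P^-=[0.2393 0.0097; 0.0097 0.3554]  S=[0.7536 -0.1089; -0.1089 0.5345]  K=[0.3108 -0.0259; -0.0001 0.6605]  nu=[-1.7818, 1.0874]  x^+=[-1.1868, -0.3541]  P^+=[0.1644 0.0413; 0.0413 0.1222]
step 4: x^-=[-0.9032, -0.0470]  P^-=[0.2257 0.0109; 0.0109 0.3546]  S=[0.7394 -0.1042; -0.1042 0.5324]  K=[0.2986 -0.0228; -0.0025 0.6607]  nu=[0.7824, 3.2902]  x^+=[-0.7447, 2.1250]  P^+=[0.1580 0.0400; 0.0400 0.1219]
step 5: x^-=[-0.6372, 2.0126]  P^-=[0.2220 0.0111; 0.0111 0.3546]  S=[0.7356 -0.1031; -0.1031 0.5320]  K=[0.2952 -0.0220; -0.0031 0.6608]  nu=[3.4401, -4.0055]  x^+=[0.4665, -0.6452]  P^+=[0.1563 0.0397; 0.0397 0.1218]

P_post[0,0] = 0.1563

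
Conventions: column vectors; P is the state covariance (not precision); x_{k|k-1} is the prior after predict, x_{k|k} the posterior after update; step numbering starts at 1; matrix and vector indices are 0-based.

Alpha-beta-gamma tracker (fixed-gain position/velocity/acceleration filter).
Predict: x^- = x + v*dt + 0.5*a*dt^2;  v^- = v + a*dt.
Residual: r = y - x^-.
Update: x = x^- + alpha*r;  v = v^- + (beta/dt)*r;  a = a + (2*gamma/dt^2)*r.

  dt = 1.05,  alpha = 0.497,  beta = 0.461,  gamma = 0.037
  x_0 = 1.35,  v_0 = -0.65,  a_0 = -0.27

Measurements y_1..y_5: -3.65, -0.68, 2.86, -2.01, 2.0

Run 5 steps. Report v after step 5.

step 1: x_pred=0.5187  r=-4.1687  x^+=-1.5532  v^+=-2.7637  a^+=-0.5498
step 2: x_pred=-4.7582  r=4.0782  x^+=-2.7313  v^+=-1.5505  a^+=-0.2761
step 3: x_pred=-4.5116  r=7.3716  x^+=-0.8479  v^+=1.3961  a^+=0.2187
step 4: x_pred=0.7385  r=-2.7485  x^+=-0.6275  v^+=0.4190  a^+=0.0342
step 5: x_pred=-0.1687  r=2.1687  x^+=0.9091  v^+=1.4071  a^+=0.1798

v_post = 1.4071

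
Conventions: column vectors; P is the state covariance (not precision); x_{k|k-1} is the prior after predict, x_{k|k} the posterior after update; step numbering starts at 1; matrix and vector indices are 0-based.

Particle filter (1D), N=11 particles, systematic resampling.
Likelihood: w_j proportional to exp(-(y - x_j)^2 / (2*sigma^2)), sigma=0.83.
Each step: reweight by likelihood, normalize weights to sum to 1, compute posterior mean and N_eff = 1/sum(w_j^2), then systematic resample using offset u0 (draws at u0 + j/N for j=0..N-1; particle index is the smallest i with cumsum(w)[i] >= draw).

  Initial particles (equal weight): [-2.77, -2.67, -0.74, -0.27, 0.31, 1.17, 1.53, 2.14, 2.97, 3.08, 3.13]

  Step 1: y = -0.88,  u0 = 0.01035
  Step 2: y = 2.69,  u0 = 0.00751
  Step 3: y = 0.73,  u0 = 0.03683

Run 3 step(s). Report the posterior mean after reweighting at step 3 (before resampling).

post_mean = 0.2520

step 1: w=[0.0319, 0.0417, 0.4208, 0.3258, 0.1527, 0.0202, 0.0063, 0.0006, 0.0000, 0.0000, 0.0000]  mean=-0.5173  Neff=3.2289  idx=[0, 2, 2, 2, 2, 2, 3, 3, 3, 4, 4]
step 2: w=[0.0000, 0.0050, 0.0050, 0.0050, 0.0050, 0.0050, 0.0444, 0.0444, 0.0444, 0.4208, 0.4208]  mean=0.2063  Neff=2.7766  idx=[2, 7, 9, 9, 9, 9, 9, 10, 10, 10, 10]
step 3: w=[0.0242, 0.0562, 0.1022, 0.1022, 0.1022, 0.1022, 0.1022, 0.1022, 0.1022, 0.1022, 0.1022]  mean=0.2520  Neff=10.2347  idx=[1, 2, 3, 4, 5, 6, 6, 7, 8, 9, 10]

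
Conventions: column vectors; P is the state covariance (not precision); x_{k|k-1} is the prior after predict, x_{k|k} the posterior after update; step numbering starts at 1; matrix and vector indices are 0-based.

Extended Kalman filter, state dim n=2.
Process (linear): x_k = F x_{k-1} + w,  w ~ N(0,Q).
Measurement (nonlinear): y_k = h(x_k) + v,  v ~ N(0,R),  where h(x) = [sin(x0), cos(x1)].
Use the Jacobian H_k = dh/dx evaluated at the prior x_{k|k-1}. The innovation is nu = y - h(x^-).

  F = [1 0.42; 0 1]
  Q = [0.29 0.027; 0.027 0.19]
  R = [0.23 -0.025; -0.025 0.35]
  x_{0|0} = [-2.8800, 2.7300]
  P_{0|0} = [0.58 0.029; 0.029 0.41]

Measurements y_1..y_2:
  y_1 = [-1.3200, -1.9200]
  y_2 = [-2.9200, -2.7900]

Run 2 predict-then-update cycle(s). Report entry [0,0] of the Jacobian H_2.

H_jac[0,0] = 0.9958

step 1: x^-=[-1.7334, 2.7300]  P^-=[0.9667 0.2282; 0.2282 0.6000]  H_jac=[-0.1619 0.0000; 0.0000 -0.4001]  S=[0.2553 -0.0102; -0.0102 0.4460]  K=[-0.6217 -0.2189; -0.1664 -0.5420]  nu=[-0.3332, -1.0035]  x^+=[-1.3066, 3.3293]  P^+=[0.8494 0.1527; 0.1527 0.4638]
step 2: x^-=[0.0917, 3.3293]  P^-=[1.3495 0.3745; 0.3745 0.6538]  H_jac=[0.9958 0.0000; 0.0000 0.1866]  S=[1.5681 0.0446; 0.0446 0.3728]  K=[0.8545 0.0853; 0.2293 0.2999]  nu=[-3.0116, -1.8076]  x^+=[-2.6358, 2.0968]  P^+=[0.1952 0.0454; 0.0454 0.5317]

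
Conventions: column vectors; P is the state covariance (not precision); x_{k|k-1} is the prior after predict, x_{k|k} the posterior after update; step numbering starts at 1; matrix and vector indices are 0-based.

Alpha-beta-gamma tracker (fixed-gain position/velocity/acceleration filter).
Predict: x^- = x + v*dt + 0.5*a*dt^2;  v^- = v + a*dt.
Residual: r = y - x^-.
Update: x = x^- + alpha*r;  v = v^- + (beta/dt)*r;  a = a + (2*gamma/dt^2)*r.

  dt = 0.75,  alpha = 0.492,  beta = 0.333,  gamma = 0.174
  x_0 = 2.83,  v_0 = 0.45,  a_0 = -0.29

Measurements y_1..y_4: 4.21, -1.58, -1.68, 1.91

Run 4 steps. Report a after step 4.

a_post = 0.7894

step 1: x_pred=3.0859  r=1.1241  x^+=3.6390  v^+=0.7316  a^+=0.4054
step 2: x_pred=4.3017  r=-5.8817  x^+=1.4079  v^+=-1.5758  a^+=-3.2334
step 3: x_pred=-0.6834  r=-0.9966  x^+=-1.1737  v^+=-4.4434  a^+=-3.8500
step 4: x_pred=-5.5890  r=7.4990  x^+=-1.8995  v^+=-4.0013  a^+=0.7894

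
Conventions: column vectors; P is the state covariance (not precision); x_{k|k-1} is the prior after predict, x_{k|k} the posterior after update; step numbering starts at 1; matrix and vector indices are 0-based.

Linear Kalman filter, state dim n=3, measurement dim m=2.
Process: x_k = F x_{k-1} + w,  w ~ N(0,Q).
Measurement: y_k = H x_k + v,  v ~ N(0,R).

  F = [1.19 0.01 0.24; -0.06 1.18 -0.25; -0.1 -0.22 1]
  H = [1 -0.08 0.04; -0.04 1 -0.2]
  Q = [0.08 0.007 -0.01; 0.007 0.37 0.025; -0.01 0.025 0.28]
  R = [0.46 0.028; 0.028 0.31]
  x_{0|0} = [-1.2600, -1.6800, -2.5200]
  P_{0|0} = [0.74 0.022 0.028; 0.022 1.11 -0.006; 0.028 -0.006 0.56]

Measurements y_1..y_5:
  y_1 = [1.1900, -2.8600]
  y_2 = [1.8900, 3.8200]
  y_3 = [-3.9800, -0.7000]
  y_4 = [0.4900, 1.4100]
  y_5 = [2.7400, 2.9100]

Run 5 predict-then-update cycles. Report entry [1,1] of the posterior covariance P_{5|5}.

step 1: x^-=[-2.1210, -1.2768, -2.0244]  P^-=[1.1768 -0.0459 0.0610; -0.0459 1.9545 -0.4094; 0.0610 -0.4094 0.8991]  S=[1.6656 -0.2639; -0.2639 2.4708]  K=[0.7156 0.0339; -0.0006 0.8249; 0.0406 -0.2351]  nu=[3.2898, -2.0729]  x^+=[0.1629, -2.9886, -1.4033]  P^+=[0.3339 0.0415 -0.0118; 0.0415 0.2731 0.0787; -0.0118 0.0787 0.7547]
step 2: x^-=[-0.1728, -3.1855, -0.7621]  P^-=[0.5910 0.0252 0.1028; 0.0252 0.7460 -0.1393; 0.1028 -0.1393 1.0208]  S=[1.0625 -0.0668; -0.0668 1.1531]  K=[0.5592 0.0159; 0.0044 0.6705; 0.1272 -0.2941]  nu=[1.8385, 6.8461]  x^+=[0.9639, 1.4127, -2.5415]  P^+=[0.2596 0.0353 0.0218; 0.0353 0.2280 0.0931; 0.0218 0.0931 0.8989]
step 3: x^-=[0.5512, 2.2445, -2.9487]  P^-=[0.5132 0.0061 0.1865; 0.0061 0.6853 -0.1469; 0.1865 -0.1469 1.1488]  S=[0.9943 -0.0962; -0.0962 1.1033]  K=[0.5230 -0.0012; 0.0078 0.6482; 0.2137 -0.3295]  nu=[-4.2337, -3.5122]  x^+=[-1.6587, -0.0653, -2.6960]  P^+=[0.2411 0.0356 0.0583; 0.0356 0.2226 0.1002; 0.0583 0.1002 0.9701]
step 4: x^-=[-2.6216, 0.6965, -2.5158]  P^-=[0.5119 -0.0059 0.2480; -0.0059 0.6791 -0.1559; 0.2480 -0.1559 1.2091]  S=[1.0000 -0.1212; -0.1212 1.1051]  K=[0.5209 -0.0117; 0.0115 0.6442; 0.2677 -0.3395]  nu=[3.2679, 0.1055]  x^+=[-0.9206, 0.8022, -1.6768]  P^+=[0.2389 0.0370 0.0824; 0.0370 0.2221 0.1031; 0.0824 0.1031 0.9880]
step 5: x^-=[-1.4899, 1.4210, -1.7613]  P^-=[0.5237 -0.0115 0.2801; -0.0115 0.6783 -0.1576; 0.2801 -0.1576 1.2210]  S=[1.0153 -0.1338; -0.1338 1.1064]  K=[0.5256 -0.0164; 0.0138 0.6436; 0.2918 -0.3380]  nu=[4.4140, 1.0771]  x^+=[0.8126, 2.1754, -0.8371]  P^+=[0.2406 0.0380 0.0938; 0.0380 0.2221 0.1035; 0.0938 0.1035 0.9817]

P_post[1,1] = 0.2221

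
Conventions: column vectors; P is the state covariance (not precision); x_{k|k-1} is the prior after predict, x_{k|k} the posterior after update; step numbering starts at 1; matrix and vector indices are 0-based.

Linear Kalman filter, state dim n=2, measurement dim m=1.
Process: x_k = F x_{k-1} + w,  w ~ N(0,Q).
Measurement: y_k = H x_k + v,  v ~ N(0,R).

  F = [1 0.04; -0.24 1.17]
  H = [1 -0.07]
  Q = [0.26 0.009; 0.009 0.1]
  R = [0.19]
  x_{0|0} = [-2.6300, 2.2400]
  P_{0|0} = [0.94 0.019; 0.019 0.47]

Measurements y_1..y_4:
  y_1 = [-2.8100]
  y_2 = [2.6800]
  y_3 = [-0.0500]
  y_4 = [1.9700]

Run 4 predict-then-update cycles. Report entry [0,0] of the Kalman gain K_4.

K[0,0] = 0.6767

step 1: x^-=[-2.5404, 3.2520]  P^-=[1.2023 -0.1726; -0.1726 0.7869]  S=[1.4203]  K=[0.8550; -0.1603]  nu=[-0.0420]  x^+=[-2.5763, 3.2587]  P^+=[0.1640 0.0221; 0.0221 0.7504]
step 2: x^-=[-2.4459, 4.4310]  P^-=[0.4270 0.0304; 0.0304 1.1242]  S=[0.6182]  K=[0.6872; -0.0782]  nu=[5.4361]  x^+=[1.2897, 4.0061]  P^+=[0.1350 0.0636; 0.0636 1.1205]
step 3: x^-=[1.4500, 4.3776]  P^-=[0.4019 0.1028; 0.1028 1.6059]  S=[0.5854]  K=[0.6743; -0.0164]  nu=[-1.1935]  x^+=[0.6452, 4.3972]  P^+=[0.1358 0.1093; 0.1093 1.6057]
step 4: x^-=[0.8211, 4.9898]  P^-=[0.4071 0.1784; 0.1784 2.2445]  S=[0.5831]  K=[0.6767; 0.0365]  nu=[1.4982]  x^+=[1.8349, 5.0445]  P^+=[0.1401 0.1640; 0.1640 2.2437]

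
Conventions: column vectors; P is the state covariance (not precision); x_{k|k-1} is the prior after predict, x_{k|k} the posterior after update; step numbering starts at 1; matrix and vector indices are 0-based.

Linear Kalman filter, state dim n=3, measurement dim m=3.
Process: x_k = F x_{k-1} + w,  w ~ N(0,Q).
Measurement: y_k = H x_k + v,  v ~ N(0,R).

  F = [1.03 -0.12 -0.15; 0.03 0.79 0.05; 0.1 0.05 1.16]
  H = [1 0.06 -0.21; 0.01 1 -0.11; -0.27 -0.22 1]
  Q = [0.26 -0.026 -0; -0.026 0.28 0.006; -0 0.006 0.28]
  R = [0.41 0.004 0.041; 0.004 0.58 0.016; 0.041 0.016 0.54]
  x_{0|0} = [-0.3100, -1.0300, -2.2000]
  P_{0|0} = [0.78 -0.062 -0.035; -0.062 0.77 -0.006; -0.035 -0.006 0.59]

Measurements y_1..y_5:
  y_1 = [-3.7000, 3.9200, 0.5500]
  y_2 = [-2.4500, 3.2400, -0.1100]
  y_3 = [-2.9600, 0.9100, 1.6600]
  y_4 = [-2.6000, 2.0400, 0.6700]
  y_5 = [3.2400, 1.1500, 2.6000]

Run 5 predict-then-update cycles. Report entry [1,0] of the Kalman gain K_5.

step 1: x^-=[0.1343, -0.9330, -2.6345]  P^-=[1.1378 -0.1304 -0.0698; -0.1304 0.7592 0.0611; -0.0698 0.0611 1.0742]  S=[1.6100 -0.0502 -0.5383; -0.0502 1.3364 -0.1770; -0.5383 -0.1770 1.7292]  K=[0.7144 -0.0545 0.0154; -0.0421 0.5610 0.0034; 0.0339 0.0427 0.6392]  nu=[-4.3316, 4.5619, 3.0155]  x^+=[-3.1623, 1.8185, -0.6588]  P^+=[0.3194 -0.0186 0.1189; -0.0186 0.3340 0.0775; 0.1189 0.0775 0.3964]
step 2: x^-=[-3.3766, 1.3088, -0.9895]  P^-=[0.5832 -0.0699 0.0900; -0.0699 0.4953 0.1176; 0.0900 0.1176 0.8538]  S=[0.9835 -0.0463 -0.1782; -0.0463 1.0582 -0.0454; -0.1782 -0.0454 1.3516]  K=[0.5740 -0.0433 0.0357; -0.0391 0.4548 0.0305; 0.0274 0.0502 0.5999]  nu=[0.6402, 1.8561, 0.2558]  x^+=[-3.0803, 2.1357, -0.7254]  P^+=[0.2604 -0.0128 0.1096; -0.0128 0.2729 0.0787; 0.1096 0.0787 0.3728]
step 3: x^-=[-3.3202, 1.5585, -1.0427]  P^-=[0.5207 -0.0616 0.0776; -0.0616 0.4574 0.1148; 0.0776 0.1148 0.8193]  S=[0.9256 -0.0397 -0.1690; -0.0397 1.0207 -0.0387; -0.1690 -0.0387 1.3197]  K=[0.5449 -0.0413 0.0311; -0.0387 0.4348 0.0312; 0.0150 0.0479 0.5892]  nu=[0.0477, -0.7300, 2.1491]  x^+=[-3.1973, 1.3062, 0.1892]  P^+=[0.2467 -0.0125 0.1023; -0.0125 0.2611 0.0763; 0.1023 0.0763 0.3639]
step 4: x^-=[-3.4783, 0.9455, -0.0349]  P^-=[0.5079 -0.0607 0.0696; -0.0607 0.4498 0.1113; 0.0696 0.1113 0.8053]  S=[0.9158 -0.0379 -0.1715; -0.0379 1.0137 -0.0396; -0.1715 -0.0396 1.3103]  K=[0.5382 -0.0411 0.0278; -0.0389 0.4307 0.0299; 0.0099 0.0463 0.5842]  nu=[0.8143, 1.1255, -0.0262]  x^+=[-3.0871, 1.3978, 0.0100]  P^+=[0.2433 -0.0128 0.0993; -0.0128 0.2585 0.0749; 0.0993 0.0749 0.3599]
step 5: x^-=[-3.3490, 1.0122, -0.2272]  P^-=[0.5051 -0.0607 0.0666; -0.0607 0.4481 0.1095; 0.0666 0.1095 0.7990]  S=[0.9139 -0.0375 -0.1728; -0.0375 1.0123 -0.0405; -0.1728 -0.0405 1.3061]  K=[0.5367 -0.0412 0.0265; -0.0390 0.4298 0.0291; 0.0083 0.0456 0.5820]  nu=[6.4805, 0.1463, 2.1457]  x^+=[0.1798, 0.8847, 1.0823]  P^+=[0.2424 -0.0130 0.0982; -0.0130 0.2579 0.0742; 0.0982 0.0742 0.3582]

K[1,0] = -0.0390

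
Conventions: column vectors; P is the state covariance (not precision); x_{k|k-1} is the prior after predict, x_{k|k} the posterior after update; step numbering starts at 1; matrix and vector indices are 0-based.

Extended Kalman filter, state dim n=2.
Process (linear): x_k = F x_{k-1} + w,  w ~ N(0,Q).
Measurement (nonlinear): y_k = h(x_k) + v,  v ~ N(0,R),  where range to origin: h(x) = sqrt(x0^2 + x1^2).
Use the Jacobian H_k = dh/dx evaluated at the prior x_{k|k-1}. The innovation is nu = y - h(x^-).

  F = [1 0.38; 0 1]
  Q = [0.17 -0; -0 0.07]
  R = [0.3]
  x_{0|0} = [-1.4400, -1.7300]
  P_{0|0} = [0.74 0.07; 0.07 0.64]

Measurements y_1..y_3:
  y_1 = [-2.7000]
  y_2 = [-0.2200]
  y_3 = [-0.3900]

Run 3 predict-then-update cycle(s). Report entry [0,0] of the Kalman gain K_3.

K[0,0] = 0.5123

step 1: x^-=[-2.0974, -1.7300]  P^-=[1.0556 0.3132; 0.3132 0.7100]  H_jac=[-0.7714 -0.6363]  S=[1.5232]  K=[-0.6655; -0.4552]  nu=[-5.4188]  x^+=[1.5087, 0.7368]  P^+=[0.3811 -0.1482; -0.1482 0.3943]
step 2: x^-=[1.7887, 0.7368]  P^-=[0.4953 0.0016; 0.0016 0.4643]  H_jac=[0.9246 0.3809]  S=[0.7920]  K=[0.5791; 0.2252]  nu=[-2.1545]  x^+=[0.5411, 0.2516]  P^+=[0.2298 -0.1017; -0.1017 0.4242]
step 3: x^-=[0.6367, 0.2516]  P^-=[0.3838 0.0595; 0.0595 0.4942]  H_jac=[0.9300 0.3676]  S=[0.7394]  K=[0.5123; 0.3205]  nu=[-1.0746]  x^+=[0.0862, -0.0928]  P^+=[0.1897 -0.0619; -0.0619 0.4182]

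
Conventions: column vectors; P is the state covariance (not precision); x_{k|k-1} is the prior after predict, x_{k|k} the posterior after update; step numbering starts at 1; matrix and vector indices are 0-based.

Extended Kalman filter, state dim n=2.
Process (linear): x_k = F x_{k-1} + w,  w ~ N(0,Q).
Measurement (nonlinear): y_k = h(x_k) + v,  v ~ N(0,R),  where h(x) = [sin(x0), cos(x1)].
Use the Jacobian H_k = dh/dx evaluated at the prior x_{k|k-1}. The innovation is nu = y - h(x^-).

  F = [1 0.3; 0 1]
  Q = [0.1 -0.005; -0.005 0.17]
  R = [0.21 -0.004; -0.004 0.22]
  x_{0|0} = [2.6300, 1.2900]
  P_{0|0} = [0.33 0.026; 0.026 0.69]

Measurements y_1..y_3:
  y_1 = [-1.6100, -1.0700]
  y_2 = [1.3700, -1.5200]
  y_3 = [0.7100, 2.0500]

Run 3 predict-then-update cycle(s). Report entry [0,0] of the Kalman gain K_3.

K[0,0] = 0.6647

step 1: x^-=[3.0170, 1.2900]  P^-=[0.5077 0.2280; 0.2280 0.8600]  H_jac=[-0.9922 0.0000; 0.0000 -0.9608]  S=[0.7099 0.2134; 0.2134 1.0140]  K=[-0.6883 -0.0712; -0.0787 -0.7984]  nu=[-1.7343, -1.3471]  x^+=[4.3066, 2.5020]  P^+=[0.1454 0.0134; 0.0134 0.1825]
step 2: x^-=[5.0572, 2.5020]  P^-=[0.2699 0.0632; 0.0632 0.3525]  H_jac=[0.3380 0.0000; 0.0000 -0.5968]  S=[0.2408 -0.0167; -0.0167 0.3456]  K=[0.3724 -0.0911; 0.0465 -0.6065]  nu=[2.3111, -0.7176]  x^+=[5.9833, 3.0448]  P^+=[0.2325 0.0361; 0.0361 0.2239]
step 3: x^-=[6.8967, 3.0448]  P^-=[0.3743 0.0982; 0.0982 0.3939]  H_jac=[0.8176 0.0000; 0.0000 -0.0967]  S=[0.4602 -0.0118; -0.0118 0.2237]  K=[0.6647 -0.0075; 0.1704 -0.1612]  nu=[0.1343, 3.0453]  x^+=[6.9631, 2.5766]  P^+=[0.1708 0.0446; 0.0446 0.3741]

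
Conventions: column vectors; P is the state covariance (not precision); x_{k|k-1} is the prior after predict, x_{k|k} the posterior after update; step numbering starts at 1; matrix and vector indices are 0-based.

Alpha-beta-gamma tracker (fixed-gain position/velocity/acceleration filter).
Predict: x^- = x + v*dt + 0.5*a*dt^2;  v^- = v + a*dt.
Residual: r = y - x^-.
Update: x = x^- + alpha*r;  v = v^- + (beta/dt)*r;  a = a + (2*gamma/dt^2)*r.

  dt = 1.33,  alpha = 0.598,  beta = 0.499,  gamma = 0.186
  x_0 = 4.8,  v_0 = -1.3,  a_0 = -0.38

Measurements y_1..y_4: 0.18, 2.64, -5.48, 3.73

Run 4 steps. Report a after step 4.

a_post = 2.0191

step 1: x_pred=2.7349  r=-2.5549  x^+=1.2071  v^+=-2.7640  a^+=-0.9173
step 2: x_pred=-3.2803  r=5.9203  x^+=0.2600  v^+=-1.7627  a^+=0.3277
step 3: x_pred=-1.7945  r=-3.6855  x^+=-3.9984  v^+=-2.7096  a^+=-0.4473
step 4: x_pred=-7.9978  r=11.7278  x^+=-0.9846  v^+=1.0956  a^+=2.0191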